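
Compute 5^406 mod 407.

104

5^1 ≡ 5 (mod 407)
5^2 ≡ 5^2 = 25 ≡ 25 (mod 407)
5^4 ≡ 25^2 = 625 ≡ 218 (mod 407)
5^8 ≡ 218^2 = 47524 ≡ 312 (mod 407)
5^16 ≡ 312^2 = 97344 ≡ 71 (mod 407)
5^32 ≡ 71^2 = 5041 ≡ 157 (mod 407)
5^64 ≡ 157^2 = 24649 ≡ 229 (mod 407)
5^128 ≡ 229^2 = 52441 ≡ 345 (mod 407)
5^256 ≡ 345^2 = 119025 ≡ 181 (mod 407)
406 = 256 + 128 + 16 + 4 + 2 in binary powers of 2.
So 5^406 ≡ 181 · 345 · 71 · 218 · 25 ≡ 104 (mod 407).
Since 104 ≠ 1, base 5 is a Fermat witness: 407 is composite.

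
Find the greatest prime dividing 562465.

73

562465 = 5 · 112493
112493 = 23 · 4891
4891 = 67 · 73
73 is prime.
So 562465 = 5 · 23 · 67 · 73; the largest prime factor is 73.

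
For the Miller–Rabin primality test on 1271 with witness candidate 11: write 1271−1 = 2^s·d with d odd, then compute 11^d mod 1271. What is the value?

998

1271 − 1 = 1270 = 2^1 · 635, so d = 635.
11^1 ≡ 11 (mod 1271)
11^2 ≡ 11^2 = 121 ≡ 121 (mod 1271)
11^4 ≡ 121^2 = 14641 ≡ 660 (mod 1271)
11^8 ≡ 660^2 = 435600 ≡ 918 (mod 1271)
11^16 ≡ 918^2 = 842724 ≡ 51 (mod 1271)
11^32 ≡ 51^2 = 2601 ≡ 59 (mod 1271)
11^64 ≡ 59^2 = 3481 ≡ 939 (mod 1271)
11^128 ≡ 939^2 = 881721 ≡ 918 (mod 1271)
11^256 ≡ 918^2 = 842724 ≡ 51 (mod 1271)
11^512 ≡ 51^2 = 2601 ≡ 59 (mod 1271)
635 = 512 + 64 + 32 + 16 + 8 + 2 + 1 in binary powers of 2.
So 11^635 ≡ 59 · 939 · 59 · 51 · 918 · 121 · 11 ≡ 998 (mod 1271).
Squaring chain: 998; never reaches −1, so base 11 is a Miller–Rabin witness that 1271 is composite.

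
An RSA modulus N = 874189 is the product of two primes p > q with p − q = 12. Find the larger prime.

Since p = q + 12, we have 874189 = q(q + 12), so q² + 12q − 874189 = 0.
Discriminant: 12² + 4·874189 = 144 + 3496756 = 3496900; √3496900 = 1870.
q = (−12 + 1870)/2 = 929, and p = q + 12 = 941.
Check: 929 · 941 = 874189.

941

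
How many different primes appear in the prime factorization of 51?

2

51 = 3 · 17
51 = 3 · 17, which has 2 distinct prime factors.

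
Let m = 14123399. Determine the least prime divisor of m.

14123399 is odd.
Digit sum 32, not divisible by 3.
Ends in 9: not divisible by 5.
7: 14123399 = 7·2017628 + 3
11: 14123399 = 11·1283945 + 4
13: 14123399 = 13·1086415 + 4
17: 14123399 = 17·830788 + 3
19: 14123399 = 19·743336 + 15
23: 14123399 = 23·614060 + 19
29: 14123399 = 29·487013 + 22
31: 14123399 = 31·455593 + 16
37: 14123399 = 37·381713 + 18
41: 14123399 = 41·344473 + 6
43: 14123399 = 43·328451 + 6
47: 14123399 = 47·300497 + 40
53: 14123399 = 53·266479 + 12
59: 14123399 = 59·239379 + 38
61: 14123399 = 61·231531 + 8
67: 14123399 = 67·210797

67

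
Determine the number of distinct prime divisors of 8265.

8265 = 3 · 2755
2755 = 5 · 551
551 = 19 · 29
8265 = 3 · 5 · 19 · 29, which has 4 distinct prime factors.

4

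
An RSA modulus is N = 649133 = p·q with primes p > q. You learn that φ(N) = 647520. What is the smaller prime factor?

φ(n) = (p−1)(q−1) = n − (p+q) + 1, so p + q = 649133 − 647520 + 1 = 1614.
p and q are the roots of t² − 1614t + 649133 = 0.
Discriminant: 1614² − 4·649133 = 2604996 − 2596532 = 8464; √8464 = 92.
q = (1614 − 92)/2 = 761, p = (1614 + 92)/2 = 853.
Check: 761 · 853 = 649133.

761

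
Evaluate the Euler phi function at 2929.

Factor: 2929 = 29 · 101.
φ(2929) = (29−1) · (101−1) = 28 · 100 = 2800.

2800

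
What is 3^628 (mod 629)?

3^1 ≡ 3 (mod 629)
3^2 ≡ 3^2 = 9 ≡ 9 (mod 629)
3^4 ≡ 9^2 = 81 ≡ 81 (mod 629)
3^8 ≡ 81^2 = 6561 ≡ 271 (mod 629)
3^16 ≡ 271^2 = 73441 ≡ 477 (mod 629)
3^32 ≡ 477^2 = 227529 ≡ 460 (mod 629)
3^64 ≡ 460^2 = 211600 ≡ 256 (mod 629)
3^128 ≡ 256^2 = 65536 ≡ 120 (mod 629)
3^256 ≡ 120^2 = 14400 ≡ 562 (mod 629)
3^512 ≡ 562^2 = 315844 ≡ 86 (mod 629)
628 = 512 + 64 + 32 + 16 + 4 in binary powers of 2.
So 3^628 ≡ 86 · 256 · 460 · 477 · 81 ≡ 625 (mod 629).
Since 625 ≠ 1, base 3 is a Fermat witness: 629 is composite.

625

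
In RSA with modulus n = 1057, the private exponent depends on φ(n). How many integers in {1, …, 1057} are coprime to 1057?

900

Factor: 1057 = 7 · 151.
φ(1057) = (7−1) · (151−1) = 6 · 150 = 900.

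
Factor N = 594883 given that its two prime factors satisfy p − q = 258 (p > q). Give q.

Since p = q + 258, we have 594883 = q(q + 258), so q² + 258q − 594883 = 0.
Discriminant: 258² + 4·594883 = 66564 + 2379532 = 2446096; √2446096 = 1564.
q = (−258 + 1564)/2 = 653, and p = q + 258 = 911.
Check: 653 · 911 = 594883.

653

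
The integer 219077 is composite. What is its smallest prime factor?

31

219077 is odd.
Digit sum 26, not divisible by 3.
Ends in 7: not divisible by 5.
7: 219077 = 7·31296 + 5
11: 219077 = 11·19916 + 1
13: 219077 = 13·16852 + 1
17: 219077 = 17·12886 + 15
19: 219077 = 19·11530 + 7
23: 219077 = 23·9525 + 2
29: 219077 = 29·7554 + 11
31: 219077 = 31·7067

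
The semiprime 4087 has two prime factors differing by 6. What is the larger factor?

67

Since p = q + 6, we have 4087 = q(q + 6), so q² + 6q − 4087 = 0.
Discriminant: 6² + 4·4087 = 36 + 16348 = 16384; √16384 = 128.
q = (−6 + 128)/2 = 61, and p = q + 6 = 67.
Check: 61 · 67 = 4087.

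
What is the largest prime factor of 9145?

59

9145 = 5 · 1829
1829 = 31 · 59
59 is prime.
So 9145 = 5 · 31 · 59; the largest prime factor is 59.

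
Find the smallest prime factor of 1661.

11

1661 is odd.
Digit sum 14, not divisible by 3.
Ends in 1: not divisible by 5.
7: 1661 = 7·237 + 2
11: 1661 = 11·151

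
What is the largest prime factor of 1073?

37

1073 = 29 · 37
37 is prime.
So 1073 = 29 · 37; the largest prime factor is 37.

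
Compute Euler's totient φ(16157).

Factor: 16157 = 107 · 151.
φ(16157) = (107−1) · (151−1) = 106 · 150 = 15900.

15900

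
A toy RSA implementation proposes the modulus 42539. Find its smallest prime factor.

7

42539 is odd.
Digit sum 23, not divisible by 3.
Ends in 9: not divisible by 5.
7: 42539 = 7·6077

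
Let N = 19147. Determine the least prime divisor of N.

19147 is odd.
Digit sum 22, not divisible by 3.
Ends in 7: not divisible by 5.
7: 19147 = 7·2735 + 2
11: 19147 = 11·1740 + 7
13: 19147 = 13·1472 + 11
17: 19147 = 17·1126 + 5
19: 19147 = 19·1007 + 14
23: 19147 = 23·832 + 11
29: 19147 = 29·660 + 7
31: 19147 = 31·617 + 20
37: 19147 = 37·517 + 18
41: 19147 = 41·467

41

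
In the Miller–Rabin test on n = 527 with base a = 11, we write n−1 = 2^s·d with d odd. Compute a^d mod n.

527 − 1 = 526 = 2^1 · 263, so d = 263.
11^1 ≡ 11 (mod 527)
11^2 ≡ 11^2 = 121 ≡ 121 (mod 527)
11^4 ≡ 121^2 = 14641 ≡ 412 (mod 527)
11^8 ≡ 412^2 = 169744 ≡ 50 (mod 527)
11^16 ≡ 50^2 = 2500 ≡ 392 (mod 527)
11^32 ≡ 392^2 = 153664 ≡ 307 (mod 527)
11^64 ≡ 307^2 = 94249 ≡ 443 (mod 527)
11^128 ≡ 443^2 = 196249 ≡ 205 (mod 527)
11^256 ≡ 205^2 = 42025 ≡ 392 (mod 527)
263 = 256 + 4 + 2 + 1 in binary powers of 2.
So 11^263 ≡ 392 · 412 · 121 · 11 ≡ 105 (mod 527).
Squaring chain: 105; never reaches −1, so base 11 is a Miller–Rabin witness that 527 is composite.

105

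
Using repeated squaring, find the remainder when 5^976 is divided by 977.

1

5^1 ≡ 5 (mod 977)
5^2 ≡ 5^2 = 25 ≡ 25 (mod 977)
5^4 ≡ 25^2 = 625 ≡ 625 (mod 977)
5^8 ≡ 625^2 = 390625 ≡ 802 (mod 977)
5^16 ≡ 802^2 = 643204 ≡ 338 (mod 977)
5^32 ≡ 338^2 = 114244 ≡ 912 (mod 977)
5^64 ≡ 912^2 = 831744 ≡ 317 (mod 977)
5^128 ≡ 317^2 = 100489 ≡ 835 (mod 977)
5^256 ≡ 835^2 = 697225 ≡ 624 (mod 977)
5^512 ≡ 624^2 = 389376 ≡ 530 (mod 977)
976 = 512 + 256 + 128 + 64 + 16 in binary powers of 2.
So 5^976 ≡ 530 · 624 · 835 · 317 · 338 ≡ 1 (mod 977).
Since the result is 1, base 5 gives no evidence that 977 is composite.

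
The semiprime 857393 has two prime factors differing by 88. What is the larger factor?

Since p = q + 88, we have 857393 = q(q + 88), so q² + 88q − 857393 = 0.
Discriminant: 88² + 4·857393 = 7744 + 3429572 = 3437316; √3437316 = 1854.
q = (−88 + 1854)/2 = 883, and p = q + 88 = 971.
Check: 883 · 971 = 857393.

971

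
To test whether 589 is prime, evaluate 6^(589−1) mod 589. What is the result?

311

6^1 ≡ 6 (mod 589)
6^2 ≡ 6^2 = 36 ≡ 36 (mod 589)
6^4 ≡ 36^2 = 1296 ≡ 118 (mod 589)
6^8 ≡ 118^2 = 13924 ≡ 377 (mod 589)
6^16 ≡ 377^2 = 142129 ≡ 180 (mod 589)
6^32 ≡ 180^2 = 32400 ≡ 5 (mod 589)
6^64 ≡ 5^2 = 25 ≡ 25 (mod 589)
6^128 ≡ 25^2 = 625 ≡ 36 (mod 589)
6^256 ≡ 36^2 = 1296 ≡ 118 (mod 589)
6^512 ≡ 118^2 = 13924 ≡ 377 (mod 589)
588 = 512 + 64 + 8 + 4 in binary powers of 2.
So 6^588 ≡ 377 · 25 · 377 · 118 ≡ 311 (mod 589).
Since 311 ≠ 1, base 6 is a Fermat witness: 589 is composite.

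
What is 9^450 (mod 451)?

9^1 ≡ 9 (mod 451)
9^2 ≡ 9^2 = 81 ≡ 81 (mod 451)
9^4 ≡ 81^2 = 6561 ≡ 247 (mod 451)
9^8 ≡ 247^2 = 61009 ≡ 124 (mod 451)
9^16 ≡ 124^2 = 15376 ≡ 42 (mod 451)
9^32 ≡ 42^2 = 1764 ≡ 411 (mod 451)
9^64 ≡ 411^2 = 168921 ≡ 247 (mod 451)
9^128 ≡ 247^2 = 61009 ≡ 124 (mod 451)
9^256 ≡ 124^2 = 15376 ≡ 42 (mod 451)
450 = 256 + 128 + 64 + 2 in binary powers of 2.
So 9^450 ≡ 42 · 124 · 247 · 81 ≡ 122 (mod 451).
Since 122 ≠ 1, base 9 is a Fermat witness: 451 is composite.

122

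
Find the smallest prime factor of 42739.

42739 is odd.
Digit sum 25, not divisible by 3.
Ends in 9: not divisible by 5.
7: 42739 = 7·6105 + 4
11: 42739 = 11·3885 + 4
13: 42739 = 13·3287 + 8
17: 42739 = 17·2514 + 1
19: 42739 = 19·2249 + 8
23: 42739 = 23·1858 + 5
29: 42739 = 29·1473 + 22
31: 42739 = 31·1378 + 21
37: 42739 = 37·1155 + 4
41: 42739 = 41·1042 + 17
43: 42739 = 43·993 + 40
47: 42739 = 47·909 + 16
53: 42739 = 53·806 + 21
59: 42739 = 59·724 + 23
61: 42739 = 61·700 + 39
67: 42739 = 67·637 + 60
71: 42739 = 71·601 + 68
73: 42739 = 73·585 + 34
79: 42739 = 79·541

79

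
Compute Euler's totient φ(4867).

4680

Factor: 4867 = 31 · 157.
φ(4867) = (31−1) · (157−1) = 30 · 156 = 4680.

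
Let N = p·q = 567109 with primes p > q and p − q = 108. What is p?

Since p = q + 108, we have 567109 = q(q + 108), so q² + 108q − 567109 = 0.
Discriminant: 108² + 4·567109 = 11664 + 2268436 = 2280100; √2280100 = 1510.
q = (−108 + 1510)/2 = 701, and p = q + 108 = 809.
Check: 701 · 809 = 567109.

809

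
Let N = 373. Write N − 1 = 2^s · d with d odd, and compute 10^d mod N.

372

373 − 1 = 372 = 2^2 · 93, so d = 93.
10^1 ≡ 10 (mod 373)
10^2 ≡ 10^2 = 100 ≡ 100 (mod 373)
10^4 ≡ 100^2 = 10000 ≡ 302 (mod 373)
10^8 ≡ 302^2 = 91204 ≡ 192 (mod 373)
10^16 ≡ 192^2 = 36864 ≡ 310 (mod 373)
10^32 ≡ 310^2 = 96100 ≡ 239 (mod 373)
10^64 ≡ 239^2 = 57121 ≡ 52 (mod 373)
93 = 64 + 16 + 8 + 4 + 1 in binary powers of 2.
So 10^93 ≡ 52 · 310 · 192 · 302 · 10 ≡ 372 (mod 373).
Since 10^d ≡ 372 (mod 373), base 10 does not prove 373 composite.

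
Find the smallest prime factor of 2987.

2987 is odd.
Digit sum 26, not divisible by 3.
Ends in 7: not divisible by 5.
7: 2987 = 7·426 + 5
11: 2987 = 11·271 + 6
13: 2987 = 13·229 + 10
17: 2987 = 17·175 + 12
19: 2987 = 19·157 + 4
23: 2987 = 23·129 + 20
29: 2987 = 29·103

29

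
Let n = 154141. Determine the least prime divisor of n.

13

154141 is odd.
Digit sum 16, not divisible by 3.
Ends in 1: not divisible by 5.
7: 154141 = 7·22020 + 1
11: 154141 = 11·14012 + 9
13: 154141 = 13·11857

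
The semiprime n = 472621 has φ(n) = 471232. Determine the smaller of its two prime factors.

φ(n) = (p−1)(q−1) = n − (p+q) + 1, so p + q = 472621 − 471232 + 1 = 1390.
p and q are the roots of t² − 1390t + 472621 = 0.
Discriminant: 1390² − 4·472621 = 1932100 − 1890484 = 41616; √41616 = 204.
q = (1390 − 204)/2 = 593, p = (1390 + 204)/2 = 797.
Check: 593 · 797 = 472621.

593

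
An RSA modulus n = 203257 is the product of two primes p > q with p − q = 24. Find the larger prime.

Since p = q + 24, we have 203257 = q(q + 24), so q² + 24q − 203257 = 0.
Discriminant: 24² + 4·203257 = 576 + 813028 = 813604; √813604 = 902.
q = (−24 + 902)/2 = 439, and p = q + 24 = 463.
Check: 439 · 463 = 203257.

463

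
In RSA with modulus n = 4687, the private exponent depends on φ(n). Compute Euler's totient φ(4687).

Factor: 4687 = 43 · 109.
φ(4687) = (43−1) · (109−1) = 42 · 108 = 4536.

4536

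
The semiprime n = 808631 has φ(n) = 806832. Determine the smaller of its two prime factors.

863

φ(n) = (p−1)(q−1) = n − (p+q) + 1, so p + q = 808631 − 806832 + 1 = 1800.
p and q are the roots of t² − 1800t + 808631 = 0.
Discriminant: 1800² − 4·808631 = 3240000 − 3234524 = 5476; √5476 = 74.
q = (1800 − 74)/2 = 863, p = (1800 + 74)/2 = 937.
Check: 863 · 937 = 808631.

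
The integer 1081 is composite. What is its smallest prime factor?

23

1081 is odd.
Digit sum 10, not divisible by 3.
Ends in 1: not divisible by 5.
7: 1081 = 7·154 + 3
11: 1081 = 11·98 + 3
13: 1081 = 13·83 + 2
17: 1081 = 17·63 + 10
19: 1081 = 19·56 + 17
23: 1081 = 23·47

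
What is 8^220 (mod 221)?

118

8^1 ≡ 8 (mod 221)
8^2 ≡ 8^2 = 64 ≡ 64 (mod 221)
8^4 ≡ 64^2 = 4096 ≡ 118 (mod 221)
8^8 ≡ 118^2 = 13924 ≡ 1 (mod 221)
8^16 ≡ 1^2 = 1 ≡ 1 (mod 221)
8^32 ≡ 1^2 = 1 ≡ 1 (mod 221)
8^64 ≡ 1^2 = 1 ≡ 1 (mod 221)
8^128 ≡ 1^2 = 1 ≡ 1 (mod 221)
220 = 128 + 64 + 16 + 8 + 4 in binary powers of 2.
So 8^220 ≡ 1 · 1 · 1 · 1 · 118 ≡ 118 (mod 221).
Since 118 ≠ 1, base 8 is a Fermat witness: 221 is composite.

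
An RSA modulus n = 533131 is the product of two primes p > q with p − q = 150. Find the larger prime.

Since p = q + 150, we have 533131 = q(q + 150), so q² + 150q − 533131 = 0.
Discriminant: 150² + 4·533131 = 22500 + 2132524 = 2155024; √2155024 = 1468.
q = (−150 + 1468)/2 = 659, and p = q + 150 = 809.
Check: 659 · 809 = 533131.

809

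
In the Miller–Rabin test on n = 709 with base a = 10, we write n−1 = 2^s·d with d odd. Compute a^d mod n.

613

709 − 1 = 708 = 2^2 · 177, so d = 177.
10^1 ≡ 10 (mod 709)
10^2 ≡ 10^2 = 100 ≡ 100 (mod 709)
10^4 ≡ 100^2 = 10000 ≡ 74 (mod 709)
10^8 ≡ 74^2 = 5476 ≡ 513 (mod 709)
10^16 ≡ 513^2 = 263169 ≡ 130 (mod 709)
10^32 ≡ 130^2 = 16900 ≡ 593 (mod 709)
10^64 ≡ 593^2 = 351649 ≡ 694 (mod 709)
10^128 ≡ 694^2 = 481636 ≡ 225 (mod 709)
177 = 128 + 32 + 16 + 1 in binary powers of 2.
So 10^177 ≡ 225 · 593 · 130 · 10 ≡ 613 (mod 709).
Squaring chain: 613 → 708; reaches −1, so base 10 does not prove 709 composite.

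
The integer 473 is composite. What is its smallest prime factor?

473 is odd.
Digit sum 14, not divisible by 3.
Ends in 3: not divisible by 5.
7: 473 = 7·67 + 4
11: 473 = 11·43

11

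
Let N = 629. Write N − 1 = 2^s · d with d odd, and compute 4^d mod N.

225

629 − 1 = 628 = 2^2 · 157, so d = 157.
4^1 ≡ 4 (mod 629)
4^2 ≡ 4^2 = 16 ≡ 16 (mod 629)
4^4 ≡ 16^2 = 256 ≡ 256 (mod 629)
4^8 ≡ 256^2 = 65536 ≡ 120 (mod 629)
4^16 ≡ 120^2 = 14400 ≡ 562 (mod 629)
4^32 ≡ 562^2 = 315844 ≡ 86 (mod 629)
4^64 ≡ 86^2 = 7396 ≡ 477 (mod 629)
4^128 ≡ 477^2 = 227529 ≡ 460 (mod 629)
157 = 128 + 16 + 8 + 4 + 1 in binary powers of 2.
So 4^157 ≡ 460 · 562 · 120 · 256 · 4 ≡ 225 (mod 629).
Squaring chain: 225 → 305; never reaches −1, so base 4 is a Miller–Rabin witness that 629 is composite.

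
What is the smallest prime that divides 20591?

59

20591 is odd.
Digit sum 17, not divisible by 3.
Ends in 1: not divisible by 5.
7: 20591 = 7·2941 + 4
11: 20591 = 11·1871 + 10
13: 20591 = 13·1583 + 12
17: 20591 = 17·1211 + 4
19: 20591 = 19·1083 + 14
23: 20591 = 23·895 + 6
29: 20591 = 29·710 + 1
31: 20591 = 31·664 + 7
37: 20591 = 37·556 + 19
41: 20591 = 41·502 + 9
43: 20591 = 43·478 + 37
47: 20591 = 47·438 + 5
53: 20591 = 53·388 + 27
59: 20591 = 59·349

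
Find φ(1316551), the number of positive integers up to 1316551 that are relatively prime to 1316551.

1270080

Factor: 1316551 = 41 · 163 · 197.
φ(1316551) = (41−1) · (163−1) · (197−1) = 40 · 162 · 196 = 1270080.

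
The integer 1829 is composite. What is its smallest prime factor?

1829 is odd.
Digit sum 20, not divisible by 3.
Ends in 9: not divisible by 5.
7: 1829 = 7·261 + 2
11: 1829 = 11·166 + 3
13: 1829 = 13·140 + 9
17: 1829 = 17·107 + 10
19: 1829 = 19·96 + 5
23: 1829 = 23·79 + 12
29: 1829 = 29·63 + 2
31: 1829 = 31·59

31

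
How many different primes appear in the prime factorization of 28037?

28037 = 23^2 · 53
28037 = 23^2 · 53, which has 2 distinct prime factors.

2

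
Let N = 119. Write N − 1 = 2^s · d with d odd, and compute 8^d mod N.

119 − 1 = 118 = 2^1 · 59, so d = 59.
8^1 ≡ 8 (mod 119)
8^2 ≡ 8^2 = 64 ≡ 64 (mod 119)
8^4 ≡ 64^2 = 4096 ≡ 50 (mod 119)
8^8 ≡ 50^2 = 2500 ≡ 1 (mod 119)
8^16 ≡ 1^2 = 1 ≡ 1 (mod 119)
8^32 ≡ 1^2 = 1 ≡ 1 (mod 119)
59 = 32 + 16 + 8 + 2 + 1 in binary powers of 2.
So 8^59 ≡ 1 · 1 · 1 · 64 · 8 ≡ 36 (mod 119).
Squaring chain: 36; never reaches −1, so base 8 is a Miller–Rabin witness that 119 is composite.

36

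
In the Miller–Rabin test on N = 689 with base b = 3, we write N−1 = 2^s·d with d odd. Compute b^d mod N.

432

689 − 1 = 688 = 2^4 · 43, so d = 43.
3^1 ≡ 3 (mod 689)
3^2 ≡ 3^2 = 9 ≡ 9 (mod 689)
3^4 ≡ 9^2 = 81 ≡ 81 (mod 689)
3^8 ≡ 81^2 = 6561 ≡ 360 (mod 689)
3^16 ≡ 360^2 = 129600 ≡ 68 (mod 689)
3^32 ≡ 68^2 = 4624 ≡ 490 (mod 689)
43 = 32 + 8 + 2 + 1 in binary powers of 2.
So 3^43 ≡ 490 · 360 · 9 · 3 ≡ 432 (mod 689).
Squaring chain: 432 → 594 → 68 → 490; never reaches −1, so base 3 is a Miller–Rabin witness that 689 is composite.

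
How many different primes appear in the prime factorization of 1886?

1886 = 2 · 943
943 = 23 · 41
1886 = 2 · 23 · 41, which has 3 distinct prime factors.

3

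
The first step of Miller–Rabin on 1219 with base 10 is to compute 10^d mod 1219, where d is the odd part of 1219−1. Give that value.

1219 − 1 = 1218 = 2^1 · 609, so d = 609.
10^1 ≡ 10 (mod 1219)
10^2 ≡ 10^2 = 100 ≡ 100 (mod 1219)
10^4 ≡ 100^2 = 10000 ≡ 248 (mod 1219)
10^8 ≡ 248^2 = 61504 ≡ 554 (mod 1219)
10^16 ≡ 554^2 = 306916 ≡ 947 (mod 1219)
10^32 ≡ 947^2 = 896809 ≡ 844 (mod 1219)
10^64 ≡ 844^2 = 712336 ≡ 440 (mod 1219)
10^128 ≡ 440^2 = 193600 ≡ 998 (mod 1219)
10^256 ≡ 998^2 = 996004 ≡ 81 (mod 1219)
10^512 ≡ 81^2 = 6561 ≡ 466 (mod 1219)
609 = 512 + 64 + 32 + 1 in binary powers of 2.
So 10^609 ≡ 466 · 440 · 844 · 10 ≡ 97 (mod 1219).
Squaring chain: 97; never reaches −1, so base 10 is a Miller–Rabin witness that 1219 is composite.

97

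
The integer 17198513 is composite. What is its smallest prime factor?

17198513 is odd.
Digit sum 35, not divisible by 3.
Ends in 3: not divisible by 5.
7: 17198513 = 7·2456930 + 3
11: 17198513 = 11·1563501 + 2
13: 17198513 = 13·1322962 + 7
17: 17198513 = 17·1011677 + 4
19: 17198513 = 19·905184 + 17
23: 17198513 = 23·747761 + 10
29: 17198513 = 29·593052 + 5
31: 17198513 = 31·554790 + 23
37: 17198513 = 37·464824 + 25
41: 17198513 = 41·419475 + 38
43: 17198513 = 43·399965 + 18
47: 17198513 = 47·365925 + 38
53: 17198513 = 53·324500 + 13
59: 17198513 = 59·291500 + 13
61: 17198513 = 61·281942 + 51
67: 17198513 = 67·256694 + 15
71: 17198513 = 71·242232 + 41
73: 17198513 = 73·235596 + 5
79: 17198513 = 79·217702 + 55
83: 17198513 = 83·207211

83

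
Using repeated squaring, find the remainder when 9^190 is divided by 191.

1

9^1 ≡ 9 (mod 191)
9^2 ≡ 9^2 = 81 ≡ 81 (mod 191)
9^4 ≡ 81^2 = 6561 ≡ 67 (mod 191)
9^8 ≡ 67^2 = 4489 ≡ 96 (mod 191)
9^16 ≡ 96^2 = 9216 ≡ 48 (mod 191)
9^32 ≡ 48^2 = 2304 ≡ 12 (mod 191)
9^64 ≡ 12^2 = 144 ≡ 144 (mod 191)
9^128 ≡ 144^2 = 20736 ≡ 108 (mod 191)
190 = 128 + 32 + 16 + 8 + 4 + 2 in binary powers of 2.
So 9^190 ≡ 108 · 12 · 48 · 96 · 67 · 81 ≡ 1 (mod 191).
Since the result is 1, base 9 gives no evidence that 191 is composite.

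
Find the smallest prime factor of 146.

146 is even: 2 divides it.

2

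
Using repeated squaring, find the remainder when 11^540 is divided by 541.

11^1 ≡ 11 (mod 541)
11^2 ≡ 11^2 = 121 ≡ 121 (mod 541)
11^4 ≡ 121^2 = 14641 ≡ 34 (mod 541)
11^8 ≡ 34^2 = 1156 ≡ 74 (mod 541)
11^16 ≡ 74^2 = 5476 ≡ 66 (mod 541)
11^32 ≡ 66^2 = 4356 ≡ 28 (mod 541)
11^64 ≡ 28^2 = 784 ≡ 243 (mod 541)
11^128 ≡ 243^2 = 59049 ≡ 80 (mod 541)
11^256 ≡ 80^2 = 6400 ≡ 449 (mod 541)
11^512 ≡ 449^2 = 201601 ≡ 349 (mod 541)
540 = 512 + 16 + 8 + 4 in binary powers of 2.
So 11^540 ≡ 349 · 66 · 74 · 34 ≡ 1 (mod 541).
Since the result is 1, base 11 gives no evidence that 541 is composite.

1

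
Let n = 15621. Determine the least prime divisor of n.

15621 is odd.
Digit sum 15, divisible by 3.

3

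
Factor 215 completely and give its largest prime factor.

215 = 5 · 43
43 is prime.
So 215 = 5 · 43; the largest prime factor is 43.

43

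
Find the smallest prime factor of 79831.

79831 is odd.
Digit sum 28, not divisible by 3.
Ends in 1: not divisible by 5.
7: 79831 = 7·11404 + 3
11: 79831 = 11·7257 + 4
13: 79831 = 13·6140 + 11
17: 79831 = 17·4695 + 16
19: 79831 = 19·4201 + 12
23: 79831 = 23·3470 + 21
29: 79831 = 29·2752 + 23
31: 79831 = 31·2575 + 6
37: 79831 = 37·2157 + 22
41: 79831 = 41·1947 + 4
43: 79831 = 43·1856 + 23
47: 79831 = 47·1698 + 25
53: 79831 = 53·1506 + 13
59: 79831 = 59·1353 + 4
61: 79831 = 61·1308 + 43
67: 79831 = 67·1191 + 34
71: 79831 = 71·1124 + 27
73: 79831 = 73·1093 + 42
79: 79831 = 79·1010 + 41
83: 79831 = 83·961 + 68
89: 79831 = 89·896 + 87
97: 79831 = 97·823

97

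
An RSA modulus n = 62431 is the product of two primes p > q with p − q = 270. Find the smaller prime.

Since p = q + 270, we have 62431 = q(q + 270), so q² + 270q − 62431 = 0.
Discriminant: 270² + 4·62431 = 72900 + 249724 = 322624; √322624 = 568.
q = (−270 + 568)/2 = 149, and p = q + 270 = 419.
Check: 149 · 419 = 62431.

149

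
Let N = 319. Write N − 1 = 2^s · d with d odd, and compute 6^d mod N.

178

319 − 1 = 318 = 2^1 · 159, so d = 159.
6^1 ≡ 6 (mod 319)
6^2 ≡ 6^2 = 36 ≡ 36 (mod 319)
6^4 ≡ 36^2 = 1296 ≡ 20 (mod 319)
6^8 ≡ 20^2 = 400 ≡ 81 (mod 319)
6^16 ≡ 81^2 = 6561 ≡ 181 (mod 319)
6^32 ≡ 181^2 = 32761 ≡ 223 (mod 319)
6^64 ≡ 223^2 = 49729 ≡ 284 (mod 319)
6^128 ≡ 284^2 = 80656 ≡ 268 (mod 319)
159 = 128 + 16 + 8 + 4 + 2 + 1 in binary powers of 2.
So 6^159 ≡ 268 · 181 · 81 · 20 · 36 · 6 ≡ 178 (mod 319).
Squaring chain: 178; never reaches −1, so base 6 is a Miller–Rabin witness that 319 is composite.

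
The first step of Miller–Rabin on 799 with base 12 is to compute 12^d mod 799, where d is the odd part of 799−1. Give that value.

316

799 − 1 = 798 = 2^1 · 399, so d = 399.
12^1 ≡ 12 (mod 799)
12^2 ≡ 12^2 = 144 ≡ 144 (mod 799)
12^4 ≡ 144^2 = 20736 ≡ 761 (mod 799)
12^8 ≡ 761^2 = 579121 ≡ 645 (mod 799)
12^16 ≡ 645^2 = 416025 ≡ 545 (mod 799)
12^32 ≡ 545^2 = 297025 ≡ 596 (mod 799)
12^64 ≡ 596^2 = 355216 ≡ 460 (mod 799)
12^128 ≡ 460^2 = 211600 ≡ 664 (mod 799)
12^256 ≡ 664^2 = 440896 ≡ 647 (mod 799)
399 = 256 + 128 + 8 + 4 + 2 + 1 in binary powers of 2.
So 12^399 ≡ 647 · 664 · 645 · 761 · 144 · 12 ≡ 316 (mod 799).
Squaring chain: 316; never reaches −1, so base 12 is a Miller–Rabin witness that 799 is composite.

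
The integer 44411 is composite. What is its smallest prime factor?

89

44411 is odd.
Digit sum 14, not divisible by 3.
Ends in 1: not divisible by 5.
7: 44411 = 7·6344 + 3
11: 44411 = 11·4037 + 4
13: 44411 = 13·3416 + 3
17: 44411 = 17·2612 + 7
19: 44411 = 19·2337 + 8
23: 44411 = 23·1930 + 21
29: 44411 = 29·1531 + 12
31: 44411 = 31·1432 + 19
37: 44411 = 37·1200 + 11
41: 44411 = 41·1083 + 8
43: 44411 = 43·1032 + 35
47: 44411 = 47·944 + 43
53: 44411 = 53·837 + 50
59: 44411 = 59·752 + 43
61: 44411 = 61·728 + 3
67: 44411 = 67·662 + 57
71: 44411 = 71·625 + 36
73: 44411 = 73·608 + 27
79: 44411 = 79·562 + 13
83: 44411 = 83·535 + 6
89: 44411 = 89·499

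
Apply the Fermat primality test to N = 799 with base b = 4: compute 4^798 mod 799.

4^1 ≡ 4 (mod 799)
4^2 ≡ 4^2 = 16 ≡ 16 (mod 799)
4^4 ≡ 16^2 = 256 ≡ 256 (mod 799)
4^8 ≡ 256^2 = 65536 ≡ 18 (mod 799)
4^16 ≡ 18^2 = 324 ≡ 324 (mod 799)
4^32 ≡ 324^2 = 104976 ≡ 307 (mod 799)
4^64 ≡ 307^2 = 94249 ≡ 766 (mod 799)
4^128 ≡ 766^2 = 586756 ≡ 290 (mod 799)
4^256 ≡ 290^2 = 84100 ≡ 205 (mod 799)
4^512 ≡ 205^2 = 42025 ≡ 477 (mod 799)
798 = 512 + 256 + 16 + 8 + 4 + 2 in binary powers of 2.
So 4^798 ≡ 477 · 205 · 324 · 18 · 256 · 16 ≡ 747 (mod 799).
Since 747 ≠ 1, base 4 is a Fermat witness: 799 is composite.

747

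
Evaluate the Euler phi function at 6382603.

Factor: 6382603 = 179 · 181 · 197.
φ(6382603) = (179−1) · (181−1) · (197−1) = 178 · 180 · 196 = 6279840.

6279840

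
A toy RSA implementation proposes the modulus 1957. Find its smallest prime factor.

19

1957 is odd.
Digit sum 22, not divisible by 3.
Ends in 7: not divisible by 5.
7: 1957 = 7·279 + 4
11: 1957 = 11·177 + 10
13: 1957 = 13·150 + 7
17: 1957 = 17·115 + 2
19: 1957 = 19·103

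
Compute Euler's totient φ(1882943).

1836000

Factor: 1882943 = 101 · 103 · 181.
φ(1882943) = (101−1) · (103−1) · (181−1) = 100 · 102 · 180 = 1836000.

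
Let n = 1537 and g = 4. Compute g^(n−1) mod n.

864

4^1 ≡ 4 (mod 1537)
4^2 ≡ 4^2 = 16 ≡ 16 (mod 1537)
4^4 ≡ 16^2 = 256 ≡ 256 (mod 1537)
4^8 ≡ 256^2 = 65536 ≡ 982 (mod 1537)
4^16 ≡ 982^2 = 964324 ≡ 625 (mod 1537)
4^32 ≡ 625^2 = 390625 ≡ 227 (mod 1537)
4^64 ≡ 227^2 = 51529 ≡ 808 (mod 1537)
4^128 ≡ 808^2 = 652864 ≡ 1176 (mod 1537)
4^256 ≡ 1176^2 = 1382976 ≡ 1213 (mod 1537)
4^512 ≡ 1213^2 = 1471369 ≡ 460 (mod 1537)
4^1024 ≡ 460^2 = 211600 ≡ 1031 (mod 1537)
1536 = 1024 + 512 in binary powers of 2.
So 4^1536 ≡ 1031 · 460 ≡ 864 (mod 1537).
Since 864 ≠ 1, base 4 is a Fermat witness: 1537 is composite.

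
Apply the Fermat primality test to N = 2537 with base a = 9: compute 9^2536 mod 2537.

9^1 ≡ 9 (mod 2537)
9^2 ≡ 9^2 = 81 ≡ 81 (mod 2537)
9^4 ≡ 81^2 = 6561 ≡ 1487 (mod 2537)
9^8 ≡ 1487^2 = 2211169 ≡ 1442 (mod 2537)
9^16 ≡ 1442^2 = 2079364 ≡ 1561 (mod 2537)
9^32 ≡ 1561^2 = 2436721 ≡ 1201 (mod 2537)
9^64 ≡ 1201^2 = 1442401 ≡ 1385 (mod 2537)
9^128 ≡ 1385^2 = 1918225 ≡ 253 (mod 2537)
9^256 ≡ 253^2 = 64009 ≡ 584 (mod 2537)
9^512 ≡ 584^2 = 341056 ≡ 1098 (mod 2537)
9^1024 ≡ 1098^2 = 1205604 ≡ 529 (mod 2537)
9^2048 ≡ 529^2 = 279841 ≡ 771 (mod 2537)
2536 = 2048 + 256 + 128 + 64 + 32 + 8 in binary powers of 2.
So 9^2536 ≡ 771 · 584 · 253 · 1385 · 1201 · 1442 ≡ 271 (mod 2537).
Since 271 ≠ 1, base 9 is a Fermat witness: 2537 is composite.

271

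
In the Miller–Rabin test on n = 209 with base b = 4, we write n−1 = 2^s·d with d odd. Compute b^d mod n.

209 − 1 = 208 = 2^4 · 13, so d = 13.
4^1 ≡ 4 (mod 209)
4^2 ≡ 4^2 = 16 ≡ 16 (mod 209)
4^4 ≡ 16^2 = 256 ≡ 47 (mod 209)
4^8 ≡ 47^2 = 2209 ≡ 119 (mod 209)
13 = 8 + 4 + 1 in binary powers of 2.
So 4^13 ≡ 119 · 47 · 4 ≡ 9 (mod 209).
Squaring chain: 9 → 81 → 82 → 36; never reaches −1, so base 4 is a Miller–Rabin witness that 209 is composite.

9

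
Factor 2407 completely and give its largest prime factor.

2407 = 29 · 83
83 is prime.
So 2407 = 29 · 83; the largest prime factor is 83.

83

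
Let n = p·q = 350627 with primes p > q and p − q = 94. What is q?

Since p = q + 94, we have 350627 = q(q + 94), so q² + 94q − 350627 = 0.
Discriminant: 94² + 4·350627 = 8836 + 1402508 = 1411344; √1411344 = 1188.
q = (−94 + 1188)/2 = 547, and p = q + 94 = 641.
Check: 547 · 641 = 350627.

547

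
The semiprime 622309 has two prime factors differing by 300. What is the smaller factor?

Since p = q + 300, we have 622309 = q(q + 300), so q² + 300q − 622309 = 0.
Discriminant: 300² + 4·622309 = 90000 + 2489236 = 2579236; √2579236 = 1606.
q = (−300 + 1606)/2 = 653, and p = q + 300 = 953.
Check: 653 · 953 = 622309.

653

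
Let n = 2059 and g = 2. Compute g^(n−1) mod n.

289

2^1 ≡ 2 (mod 2059)
2^2 ≡ 2^2 = 4 ≡ 4 (mod 2059)
2^4 ≡ 4^2 = 16 ≡ 16 (mod 2059)
2^8 ≡ 16^2 = 256 ≡ 256 (mod 2059)
2^16 ≡ 256^2 = 65536 ≡ 1707 (mod 2059)
2^32 ≡ 1707^2 = 2913849 ≡ 364 (mod 2059)
2^64 ≡ 364^2 = 132496 ≡ 720 (mod 2059)
2^128 ≡ 720^2 = 518400 ≡ 1591 (mod 2059)
2^256 ≡ 1591^2 = 2531281 ≡ 770 (mod 2059)
2^512 ≡ 770^2 = 592900 ≡ 1967 (mod 2059)
2^1024 ≡ 1967^2 = 3869089 ≡ 228 (mod 2059)
2^2048 ≡ 228^2 = 51984 ≡ 509 (mod 2059)
2058 = 2048 + 8 + 2 in binary powers of 2.
So 2^2058 ≡ 509 · 256 · 4 ≡ 289 (mod 2059).
Since 289 ≠ 1, base 2 is a Fermat witness: 2059 is composite.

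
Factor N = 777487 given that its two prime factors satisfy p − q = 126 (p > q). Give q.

821

Since p = q + 126, we have 777487 = q(q + 126), so q² + 126q − 777487 = 0.
Discriminant: 126² + 4·777487 = 15876 + 3109948 = 3125824; √3125824 = 1768.
q = (−126 + 1768)/2 = 821, and p = q + 126 = 947.
Check: 821 · 947 = 777487.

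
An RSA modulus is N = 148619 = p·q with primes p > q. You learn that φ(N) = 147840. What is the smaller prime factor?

φ(n) = (p−1)(q−1) = n − (p+q) + 1, so p + q = 148619 − 147840 + 1 = 780.
p and q are the roots of t² − 780t + 148619 = 0.
Discriminant: 780² − 4·148619 = 608400 − 594476 = 13924; √13924 = 118.
q = (780 − 118)/2 = 331, p = (780 + 118)/2 = 449.
Check: 331 · 449 = 148619.

331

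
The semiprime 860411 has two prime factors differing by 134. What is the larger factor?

997

Since p = q + 134, we have 860411 = q(q + 134), so q² + 134q − 860411 = 0.
Discriminant: 134² + 4·860411 = 17956 + 3441644 = 3459600; √3459600 = 1860.
q = (−134 + 1860)/2 = 863, and p = q + 134 = 997.
Check: 863 · 997 = 860411.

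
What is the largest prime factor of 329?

329 = 7 · 47
47 is prime.
So 329 = 7 · 47; the largest prime factor is 47.

47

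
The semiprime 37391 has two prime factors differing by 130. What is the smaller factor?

Since p = q + 130, we have 37391 = q(q + 130), so q² + 130q − 37391 = 0.
Discriminant: 130² + 4·37391 = 16900 + 149564 = 166464; √166464 = 408.
q = (−130 + 408)/2 = 139, and p = q + 130 = 269.
Check: 139 · 269 = 37391.

139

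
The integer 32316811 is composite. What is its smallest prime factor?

97

32316811 is odd.
Digit sum 25, not divisible by 3.
Ends in 1: not divisible by 5.
7: 32316811 = 7·4616687 + 2
11: 32316811 = 11·2937891 + 10
13: 32316811 = 13·2485908 + 7
17: 32316811 = 17·1900988 + 15
19: 32316811 = 19·1700884 + 15
23: 32316811 = 23·1405078 + 17
29: 32316811 = 29·1114372 + 23
31: 32316811 = 31·1042477 + 24
37: 32316811 = 37·873427 + 12
41: 32316811 = 41·788214 + 37
43: 32316811 = 43·751553 + 32
47: 32316811 = 47·687591 + 34
53: 32316811 = 53·609751 + 8
59: 32316811 = 59·547742 + 33
61: 32316811 = 61·529783 + 48
67: 32316811 = 67·482340 + 31
71: 32316811 = 71·455166 + 25
73: 32316811 = 73·442696 + 3
79: 32316811 = 79·409073 + 44
83: 32316811 = 83·389359 + 14
89: 32316811 = 89·363110 + 21
97: 32316811 = 97·333163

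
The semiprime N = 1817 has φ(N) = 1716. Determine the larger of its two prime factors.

79

φ(n) = (p−1)(q−1) = n − (p+q) + 1, so p + q = 1817 − 1716 + 1 = 102.
p and q are the roots of t² − 102t + 1817 = 0.
Discriminant: 102² − 4·1817 = 10404 − 7268 = 3136; √3136 = 56.
q = (102 − 56)/2 = 23, p = (102 + 56)/2 = 79.
Check: 23 · 79 = 1817.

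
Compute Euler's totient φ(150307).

141120

Factor: 150307 = 29 · 71 · 73.
φ(150307) = (29−1) · (71−1) · (73−1) = 28 · 70 · 72 = 141120.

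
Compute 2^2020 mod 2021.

2^1 ≡ 2 (mod 2021)
2^2 ≡ 2^2 = 4 ≡ 4 (mod 2021)
2^4 ≡ 4^2 = 16 ≡ 16 (mod 2021)
2^8 ≡ 16^2 = 256 ≡ 256 (mod 2021)
2^16 ≡ 256^2 = 65536 ≡ 864 (mod 2021)
2^32 ≡ 864^2 = 746496 ≡ 747 (mod 2021)
2^64 ≡ 747^2 = 558009 ≡ 213 (mod 2021)
2^128 ≡ 213^2 = 45369 ≡ 907 (mod 2021)
2^256 ≡ 907^2 = 822649 ≡ 102 (mod 2021)
2^512 ≡ 102^2 = 10404 ≡ 299 (mod 2021)
2^1024 ≡ 299^2 = 89401 ≡ 477 (mod 2021)
2020 = 1024 + 512 + 256 + 128 + 64 + 32 + 4 in binary powers of 2.
So 2^2020 ≡ 477 · 299 · 102 · 907 · 213 · 747 · 16 ≡ 661 (mod 2021).
Since 661 ≠ 1, base 2 is a Fermat witness: 2021 is composite.

661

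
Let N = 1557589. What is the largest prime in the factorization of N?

1557589 = 11 · 141599
141599 = 37 · 3827
3827 = 43 · 89
89 is prime.
So 1557589 = 11 · 37 · 43 · 89; the largest prime factor is 89.

89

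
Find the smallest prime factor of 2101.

11

2101 is odd.
Digit sum 4, not divisible by 3.
Ends in 1: not divisible by 5.
7: 2101 = 7·300 + 1
11: 2101 = 11·191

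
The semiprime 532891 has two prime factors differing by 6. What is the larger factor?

733

Since p = q + 6, we have 532891 = q(q + 6), so q² + 6q − 532891 = 0.
Discriminant: 6² + 4·532891 = 36 + 2131564 = 2131600; √2131600 = 1460.
q = (−6 + 1460)/2 = 727, and p = q + 6 = 733.
Check: 727 · 733 = 532891.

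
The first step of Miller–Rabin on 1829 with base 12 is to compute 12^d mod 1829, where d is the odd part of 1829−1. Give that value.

1829 − 1 = 1828 = 2^2 · 457, so d = 457.
12^1 ≡ 12 (mod 1829)
12^2 ≡ 12^2 = 144 ≡ 144 (mod 1829)
12^4 ≡ 144^2 = 20736 ≡ 617 (mod 1829)
12^8 ≡ 617^2 = 380689 ≡ 257 (mod 1829)
12^16 ≡ 257^2 = 66049 ≡ 205 (mod 1829)
12^32 ≡ 205^2 = 42025 ≡ 1787 (mod 1829)
12^64 ≡ 1787^2 = 3193369 ≡ 1764 (mod 1829)
12^128 ≡ 1764^2 = 3111696 ≡ 567 (mod 1829)
12^256 ≡ 567^2 = 321489 ≡ 1414 (mod 1829)
457 = 256 + 128 + 64 + 8 + 1 in binary powers of 2.
So 12^457 ≡ 1414 · 567 · 1764 · 257 · 12 ≡ 1543 (mod 1829).
Squaring chain: 1543 → 1320; never reaches −1, so base 12 is a Miller–Rabin witness that 1829 is composite.

1543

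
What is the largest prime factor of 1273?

67

1273 = 19 · 67
67 is prime.
So 1273 = 19 · 67; the largest prime factor is 67.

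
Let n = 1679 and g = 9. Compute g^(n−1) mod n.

9^1 ≡ 9 (mod 1679)
9^2 ≡ 9^2 = 81 ≡ 81 (mod 1679)
9^4 ≡ 81^2 = 6561 ≡ 1524 (mod 1679)
9^8 ≡ 1524^2 = 2322576 ≡ 519 (mod 1679)
9^16 ≡ 519^2 = 269361 ≡ 721 (mod 1679)
9^32 ≡ 721^2 = 519841 ≡ 1030 (mod 1679)
9^64 ≡ 1030^2 = 1060900 ≡ 1451 (mod 1679)
9^128 ≡ 1451^2 = 2105401 ≡ 1614 (mod 1679)
9^256 ≡ 1614^2 = 2604996 ≡ 867 (mod 1679)
9^512 ≡ 867^2 = 751689 ≡ 1176 (mod 1679)
9^1024 ≡ 1176^2 = 1382976 ≡ 1159 (mod 1679)
1678 = 1024 + 512 + 128 + 8 + 4 + 2 in binary powers of 2.
So 9^1678 ≡ 1159 · 1176 · 1614 · 519 · 1524 · 81 ≡ 210 (mod 1679).
Since 210 ≠ 1, base 9 is a Fermat witness: 1679 is composite.

210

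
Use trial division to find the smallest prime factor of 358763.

358763 is odd.
Digit sum 32, not divisible by 3.
Ends in 3: not divisible by 5.
7: 358763 = 7·51251 + 6
11: 358763 = 11·32614 + 9
13: 358763 = 13·27597 + 2
17: 358763 = 17·21103 + 12
19: 358763 = 19·18882 + 5
23: 358763 = 23·15598 + 9
29: 358763 = 29·12371 + 4
31: 358763 = 31·11573

31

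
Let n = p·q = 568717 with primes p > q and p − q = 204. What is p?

863

Since p = q + 204, we have 568717 = q(q + 204), so q² + 204q − 568717 = 0.
Discriminant: 204² + 4·568717 = 41616 + 2274868 = 2316484; √2316484 = 1522.
q = (−204 + 1522)/2 = 659, and p = q + 204 = 863.
Check: 659 · 863 = 568717.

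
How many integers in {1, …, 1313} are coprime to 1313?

Factor: 1313 = 13 · 101.
φ(1313) = (13−1) · (101−1) = 12 · 100 = 1200.

1200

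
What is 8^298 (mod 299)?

77

8^1 ≡ 8 (mod 299)
8^2 ≡ 8^2 = 64 ≡ 64 (mod 299)
8^4 ≡ 64^2 = 4096 ≡ 209 (mod 299)
8^8 ≡ 209^2 = 43681 ≡ 27 (mod 299)
8^16 ≡ 27^2 = 729 ≡ 131 (mod 299)
8^32 ≡ 131^2 = 17161 ≡ 118 (mod 299)
8^64 ≡ 118^2 = 13924 ≡ 170 (mod 299)
8^128 ≡ 170^2 = 28900 ≡ 196 (mod 299)
8^256 ≡ 196^2 = 38416 ≡ 144 (mod 299)
298 = 256 + 32 + 8 + 2 in binary powers of 2.
So 8^298 ≡ 144 · 118 · 27 · 64 ≡ 77 (mod 299).
Since 77 ≠ 1, base 8 is a Fermat witness: 299 is composite.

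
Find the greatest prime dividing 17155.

73

17155 = 5 · 3431
3431 = 47 · 73
73 is prime.
So 17155 = 5 · 47 · 73; the largest prime factor is 73.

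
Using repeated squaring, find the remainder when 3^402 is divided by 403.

287

3^1 ≡ 3 (mod 403)
3^2 ≡ 3^2 = 9 ≡ 9 (mod 403)
3^4 ≡ 9^2 = 81 ≡ 81 (mod 403)
3^8 ≡ 81^2 = 6561 ≡ 113 (mod 403)
3^16 ≡ 113^2 = 12769 ≡ 276 (mod 403)
3^32 ≡ 276^2 = 76176 ≡ 9 (mod 403)
3^64 ≡ 9^2 = 81 ≡ 81 (mod 403)
3^128 ≡ 81^2 = 6561 ≡ 113 (mod 403)
3^256 ≡ 113^2 = 12769 ≡ 276 (mod 403)
402 = 256 + 128 + 16 + 2 in binary powers of 2.
So 3^402 ≡ 276 · 113 · 276 · 9 ≡ 287 (mod 403).
Since 287 ≠ 1, base 3 is a Fermat witness: 403 is composite.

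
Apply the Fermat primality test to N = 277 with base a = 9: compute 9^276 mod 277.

9^1 ≡ 9 (mod 277)
9^2 ≡ 9^2 = 81 ≡ 81 (mod 277)
9^4 ≡ 81^2 = 6561 ≡ 190 (mod 277)
9^8 ≡ 190^2 = 36100 ≡ 90 (mod 277)
9^16 ≡ 90^2 = 8100 ≡ 67 (mod 277)
9^32 ≡ 67^2 = 4489 ≡ 57 (mod 277)
9^64 ≡ 57^2 = 3249 ≡ 202 (mod 277)
9^128 ≡ 202^2 = 40804 ≡ 85 (mod 277)
9^256 ≡ 85^2 = 7225 ≡ 23 (mod 277)
276 = 256 + 16 + 4 in binary powers of 2.
So 9^276 ≡ 23 · 67 · 190 ≡ 1 (mod 277).
Since the result is 1, base 9 gives no evidence that 277 is composite.

1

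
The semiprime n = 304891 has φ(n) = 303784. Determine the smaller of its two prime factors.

509

φ(n) = (p−1)(q−1) = n − (p+q) + 1, so p + q = 304891 − 303784 + 1 = 1108.
p and q are the roots of t² − 1108t + 304891 = 0.
Discriminant: 1108² − 4·304891 = 1227664 − 1219564 = 8100; √8100 = 90.
q = (1108 − 90)/2 = 509, p = (1108 + 90)/2 = 599.
Check: 509 · 599 = 304891.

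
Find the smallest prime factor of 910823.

910823 is odd.
Digit sum 23, not divisible by 3.
Ends in 3: not divisible by 5.
7: 910823 = 7·130117 + 4
11: 910823 = 11·82802 + 1
13: 910823 = 13·70063 + 4
17: 910823 = 17·53577 + 14
19: 910823 = 19·47938 + 1
23: 910823 = 23·39601

23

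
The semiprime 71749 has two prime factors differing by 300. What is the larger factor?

457

Since p = q + 300, we have 71749 = q(q + 300), so q² + 300q − 71749 = 0.
Discriminant: 300² + 4·71749 = 90000 + 286996 = 376996; √376996 = 614.
q = (−300 + 614)/2 = 157, and p = q + 300 = 457.
Check: 157 · 457 = 71749.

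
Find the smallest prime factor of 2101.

2101 is odd.
Digit sum 4, not divisible by 3.
Ends in 1: not divisible by 5.
7: 2101 = 7·300 + 1
11: 2101 = 11·191

11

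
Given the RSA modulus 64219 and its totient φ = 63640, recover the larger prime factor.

φ(n) = (p−1)(q−1) = n − (p+q) + 1, so p + q = 64219 − 63640 + 1 = 580.
p and q are the roots of t² − 580t + 64219 = 0.
Discriminant: 580² − 4·64219 = 336400 − 256876 = 79524; √79524 = 282.
q = (580 − 282)/2 = 149, p = (580 + 282)/2 = 431.
Check: 149 · 431 = 64219.

431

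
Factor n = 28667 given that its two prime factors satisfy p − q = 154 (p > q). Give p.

Since p = q + 154, we have 28667 = q(q + 154), so q² + 154q − 28667 = 0.
Discriminant: 154² + 4·28667 = 23716 + 114668 = 138384; √138384 = 372.
q = (−154 + 372)/2 = 109, and p = q + 154 = 263.
Check: 109 · 263 = 28667.

263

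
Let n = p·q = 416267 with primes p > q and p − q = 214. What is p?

761

Since p = q + 214, we have 416267 = q(q + 214), so q² + 214q − 416267 = 0.
Discriminant: 214² + 4·416267 = 45796 + 1665068 = 1710864; √1710864 = 1308.
q = (−214 + 1308)/2 = 547, and p = q + 214 = 761.
Check: 547 · 761 = 416267.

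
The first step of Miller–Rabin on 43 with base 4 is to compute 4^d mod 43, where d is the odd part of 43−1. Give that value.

43 − 1 = 42 = 2^1 · 21, so d = 21.
4^1 ≡ 4 (mod 43)
4^2 ≡ 4^2 = 16 ≡ 16 (mod 43)
4^4 ≡ 16^2 = 256 ≡ 41 (mod 43)
4^8 ≡ 41^2 = 1681 ≡ 4 (mod 43)
4^16 ≡ 4^2 = 16 ≡ 16 (mod 43)
21 = 16 + 4 + 1 in binary powers of 2.
So 4^21 ≡ 16 · 41 · 4 ≡ 1 (mod 43).
Since 4^d ≡ 1 (mod 43), base 4 does not prove 43 composite.

1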